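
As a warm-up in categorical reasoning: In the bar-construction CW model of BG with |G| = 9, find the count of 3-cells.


In the bar-construction CW model of BG, the n-cells are indexed by
n-tuples [g_1|...|g_n] of non-identity elements of G (degenerate
simplices with some g_i = e do not contribute cells), so there are
(|G| - 1)^n n-cells.
For dim = 3 with |G| = 9:
cells = (9 - 1)^3 = 8^3 = 512

512


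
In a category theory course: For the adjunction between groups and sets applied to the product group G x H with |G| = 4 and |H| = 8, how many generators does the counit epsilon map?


The counit epsilon_K: F(U(K)) -> K of the Free-Forgetful adjunction
maps |K| generators of F(U(K)) into K. For K = G x H (the product group),
|G x H| = |G| * |H|.
Total generators mapped = 4 * 8 = 32.

32


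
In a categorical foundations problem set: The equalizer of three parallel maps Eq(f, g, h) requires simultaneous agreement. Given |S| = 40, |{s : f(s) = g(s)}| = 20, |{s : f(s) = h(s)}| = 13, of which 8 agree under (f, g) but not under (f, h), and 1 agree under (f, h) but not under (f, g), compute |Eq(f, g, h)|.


Eq(f, g, h) is the triple-agreement set: points in S where all three
maps take the same value. Using inclusion-exclusion on the pairwise data:
Pair (f, g) agrees on 20 points; pair (f, h) on 13 points.
Points agreeing under (f, g) but not (f, h) = 8; under (f, h) but not (f, g) = 1.
Triple-agreement = agreement-in-(f, g) minus points that agree under (f, g) but not (f, h):
|Eq(f, g, h)| = 20 - 8 = 12
(cross-check via (f, h): 13 - 1 = 12.)

12


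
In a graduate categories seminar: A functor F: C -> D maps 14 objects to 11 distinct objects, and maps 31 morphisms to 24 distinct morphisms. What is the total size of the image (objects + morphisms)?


The image of F consists of distinct objects and distinct morphisms.
|Im(F)| on objects = 11
|Im(F)| on morphisms = 24
Total image cardinality = 11 + 24 = 35

35


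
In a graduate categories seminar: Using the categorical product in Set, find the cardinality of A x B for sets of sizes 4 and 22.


In Set, the product A x B is the Cartesian product.
By the universal property, |A x B| = |A| * |B|.
|A x B| = 4 * 22 = 88

88


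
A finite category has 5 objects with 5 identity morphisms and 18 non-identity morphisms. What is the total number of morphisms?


Each object has an identity morphism, giving 5 identities.
Adding the 18 non-identity morphisms:
Total = 5 + 18 = 23

23


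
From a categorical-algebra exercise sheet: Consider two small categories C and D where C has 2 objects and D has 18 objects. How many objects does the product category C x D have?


The product category C x D has objects that are pairs (c, d).
Number of pairs = |Ob(C)| * |Ob(D)| = 2 * 18 = 36

36


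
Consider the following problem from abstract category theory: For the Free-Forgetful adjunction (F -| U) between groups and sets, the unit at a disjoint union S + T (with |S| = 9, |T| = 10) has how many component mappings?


The unit eta_X: X -> U(F(X)) of the Free-Forgetful adjunction
maps each element of X to a generator of F(X). For X = S + T (disjoint
union in Set), |S + T| = |S| + |T|.
Total mappings = 9 + 10 = 19.

19


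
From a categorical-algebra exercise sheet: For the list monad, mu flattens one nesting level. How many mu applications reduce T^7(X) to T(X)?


Each application of mu: T^2 -> T removes one layer of nesting.
Starting at depth 7 (i.e., T^7(X)), we need to reach T(X).
Number of mu applications = 7 - 1 = 6

6


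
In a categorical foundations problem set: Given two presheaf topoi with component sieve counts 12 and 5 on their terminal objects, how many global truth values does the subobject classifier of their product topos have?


In a product of presheaf topoi E_1 x E_2, the subobject classifier
is Omega = Omega_1 x Omega_2 (componentwise), so
|Omega(top)| = |Omega_1(top_1)| * |Omega_2(top_2)|.
= 12 * 5 = 60.

60


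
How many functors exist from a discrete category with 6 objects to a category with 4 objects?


A functor from a discrete category C to D is determined by
where each object maps. Each of the 6 objects of C can map
to any of the 4 objects of D independently.
Number of functors = 4^6 = 4096

4096


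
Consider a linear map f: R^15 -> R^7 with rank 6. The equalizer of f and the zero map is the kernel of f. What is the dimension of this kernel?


The equalizer of f and the zero map is ker(f).
By the rank-nullity theorem: dim(ker(f)) = dim(domain) - rank(f).
dim(ker(f)) = 15 - 6 = 9

9


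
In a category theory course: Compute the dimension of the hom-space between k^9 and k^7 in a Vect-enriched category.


In Vect-enriched categories, Hom(k^n, k^m) is the space of m x n matrices.
dim(Hom(k^9, k^7)) = 7 * 9 = 63

63


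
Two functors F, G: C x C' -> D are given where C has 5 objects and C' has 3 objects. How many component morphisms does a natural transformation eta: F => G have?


A natural transformation eta: F => G assigns one component morphism per
object of the domain category.
The domain is the product category C x C', so
|Ob(C x C')| = |Ob(C)| * |Ob(C')| = 5 * 3 = 15.
Therefore eta has 15 component morphisms.

15


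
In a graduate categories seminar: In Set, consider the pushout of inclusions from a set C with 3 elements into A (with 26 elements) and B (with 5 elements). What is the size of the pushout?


The pushout A +_C B identifies the images of C in A and B.
|A +_C B| = |A| + |B| - |C| (for injections).
= 26 + 5 - 3 = 28

28


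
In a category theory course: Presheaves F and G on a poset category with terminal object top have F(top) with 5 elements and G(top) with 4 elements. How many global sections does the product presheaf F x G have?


Global sections of a presheaf on a poset with terminal top satisfy
Gamma(H) ~ H(top). Presheaves admit pointwise products, so
(F x G)(top) = F(top) x G(top) (Cartesian product).
|Gamma(F x G)| = |F(top)| * |G(top)| = 5 * 4 = 20.

20


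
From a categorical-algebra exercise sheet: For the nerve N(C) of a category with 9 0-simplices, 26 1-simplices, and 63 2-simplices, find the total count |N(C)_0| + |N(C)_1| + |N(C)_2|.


The 2-skeleton of the nerve N(C) consists of simplices in dimensions 0, 1, 2:
  |N(C)_0| = 9 (objects)
  |N(C)_1| = 26 (morphisms)
  |N(C)_2| = 63 (composable pairs)
Total = 9 + 26 + 63 = 98

98


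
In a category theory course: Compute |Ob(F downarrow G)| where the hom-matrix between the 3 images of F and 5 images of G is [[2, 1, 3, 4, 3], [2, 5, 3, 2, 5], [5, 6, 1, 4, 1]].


Objects of (F downarrow G) are triples (a, b, h: F(a)->G(b)).
The count equals the sum of all entries in the hom-matrix.
sum(row 0) = 13
sum(row 1) = 17
sum(row 2) = 17
Grand total = 47

47


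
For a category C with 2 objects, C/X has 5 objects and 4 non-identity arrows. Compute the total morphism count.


In the slice category C/X, objects are morphisms to X.
Identity morphisms: 5 (one per object of C/X).
Non-identity morphisms: 4.
Total = 5 + 4 = 9

9


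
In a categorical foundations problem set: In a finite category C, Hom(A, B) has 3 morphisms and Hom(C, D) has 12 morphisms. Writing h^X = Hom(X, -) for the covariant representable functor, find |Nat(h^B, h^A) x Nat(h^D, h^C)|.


By the Yoneda lemma, Nat(h^B, h^A) is isomorphic to Hom(A, B),
so |Nat(h^B, h^A)| = |Hom(A, B)| and |Nat(h^D, h^C)| = |Hom(C, D)|.
|Hom(A, B)| = 3, |Hom(C, D)| = 12.
|Nat(h^B, h^A) x Nat(h^D, h^C)| = 3 * 12 = 36

36


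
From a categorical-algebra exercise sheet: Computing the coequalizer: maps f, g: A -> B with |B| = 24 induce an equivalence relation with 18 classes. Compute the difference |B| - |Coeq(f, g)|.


The coequalizer Coeq(f, g) = B / ~ has one element per equivalence class.
|B| = 24, |Coeq(f, g)| = 18.
|B| - |Coeq(f, g)| = 24 - 18 = 6.

6


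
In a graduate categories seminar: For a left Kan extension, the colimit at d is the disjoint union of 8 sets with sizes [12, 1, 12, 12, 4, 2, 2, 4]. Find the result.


Pointwise, the left Kan extension (Lan_F H)(d) is the colimit, indexed
by the comma category (F downarrow d), of H composed with the
projection (F downarrow d) -> C. Here that colimit is given
as a coproduct (disjoint union) of sets, so its cardinality is the
sum of the sizes of the summands.
Coproduct of sets with sizes: 12 + 1 + 12 + 12 + 4 + 2 + 2 + 4
= 49

49


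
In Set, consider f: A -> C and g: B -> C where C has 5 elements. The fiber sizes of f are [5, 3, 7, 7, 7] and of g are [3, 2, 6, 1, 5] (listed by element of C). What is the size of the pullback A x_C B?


The pullback A x_C B consists of pairs (a, b) with f(a) = g(b).
For each element c in C, the fiber product has |f^-1(c)| * |g^-1(c)| elements.
Summing over C: 5 * 3 + 3 * 2 + 7 * 6 + 7 * 1 + 7 * 5
= 15 + 6 + 42 + 7 + 35 = 105

105


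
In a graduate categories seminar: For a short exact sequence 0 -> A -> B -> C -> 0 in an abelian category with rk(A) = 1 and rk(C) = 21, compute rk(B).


For a short exact sequence 0 -> A -> B -> C -> 0,
rank is additive: rank(B) = rank(A) + rank(C).
rank(B) = 1 + 21 = 22

22


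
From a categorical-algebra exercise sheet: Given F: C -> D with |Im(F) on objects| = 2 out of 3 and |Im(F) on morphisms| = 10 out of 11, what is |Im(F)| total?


The image of F consists of distinct objects and distinct morphisms.
|Im(F)| on objects = 2
|Im(F)| on morphisms = 10
Total image cardinality = 2 + 10 = 12

12


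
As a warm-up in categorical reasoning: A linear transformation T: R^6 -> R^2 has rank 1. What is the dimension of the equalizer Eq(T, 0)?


The equalizer of f and the zero map is ker(f).
By the rank-nullity theorem: dim(ker(f)) = dim(domain) - rank(f).
dim(ker(f)) = 6 - 1 = 5

5


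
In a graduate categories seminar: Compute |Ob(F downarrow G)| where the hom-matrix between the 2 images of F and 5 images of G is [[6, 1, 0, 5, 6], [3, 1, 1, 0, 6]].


Objects of (F downarrow G) are triples (a, b, h: F(a)->G(b)).
The count equals the sum of all entries in the hom-matrix.
sum(row 0) = 18
sum(row 1) = 11
Grand total = 29

29


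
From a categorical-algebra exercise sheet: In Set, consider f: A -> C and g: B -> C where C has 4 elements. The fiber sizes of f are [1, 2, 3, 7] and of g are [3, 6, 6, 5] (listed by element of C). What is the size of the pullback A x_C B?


The pullback A x_C B consists of pairs (a, b) with f(a) = g(b).
For each element c in C, the fiber product has |f^-1(c)| * |g^-1(c)| elements.
Summing over C: 1 * 3 + 2 * 6 + 3 * 6 + 7 * 5
= 3 + 12 + 18 + 35 = 68

68


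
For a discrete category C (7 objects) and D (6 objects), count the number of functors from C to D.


A functor from a discrete category C to D is determined by
where each object maps. Each of the 7 objects of C can map
to any of the 6 objects of D independently.
Number of functors = 6^7 = 279936

279936


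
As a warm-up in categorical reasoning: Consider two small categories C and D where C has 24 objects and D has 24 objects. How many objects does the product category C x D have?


The product category C x D has objects that are pairs (c, d).
Number of pairs = |Ob(C)| * |Ob(D)| = 24 * 24 = 576

576


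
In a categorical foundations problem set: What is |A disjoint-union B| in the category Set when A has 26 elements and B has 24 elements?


In Set, the coproduct A + B is the disjoint union.
|A + B| = |A| + |B| = 26 + 24 = 50

50


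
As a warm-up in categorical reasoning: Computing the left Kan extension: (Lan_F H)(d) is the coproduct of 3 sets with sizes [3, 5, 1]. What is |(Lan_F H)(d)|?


Pointwise, the left Kan extension (Lan_F H)(d) is the colimit, indexed
by the comma category (F downarrow d), of H composed with the
projection (F downarrow d) -> C. Here that colimit is given
as a coproduct (disjoint union) of sets, so its cardinality is the
sum of the sizes of the summands.
Coproduct of sets with sizes: 3 + 5 + 1
= 9

9


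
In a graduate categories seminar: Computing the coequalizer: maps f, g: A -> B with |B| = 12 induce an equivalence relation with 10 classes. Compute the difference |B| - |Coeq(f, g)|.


The coequalizer Coeq(f, g) = B / ~ has one element per equivalence class.
|B| = 12, |Coeq(f, g)| = 10.
|B| - |Coeq(f, g)| = 12 - 10 = 2.

2


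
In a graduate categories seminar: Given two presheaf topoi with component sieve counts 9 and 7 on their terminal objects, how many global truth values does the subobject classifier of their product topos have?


In a product of presheaf topoi E_1 x E_2, the subobject classifier
is Omega = Omega_1 x Omega_2 (componentwise), so
|Omega(top)| = |Omega_1(top_1)| * |Omega_2(top_2)|.
= 9 * 7 = 63.

63


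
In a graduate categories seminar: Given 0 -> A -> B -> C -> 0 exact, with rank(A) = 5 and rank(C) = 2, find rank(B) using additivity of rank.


For a short exact sequence 0 -> A -> B -> C -> 0,
rank is additive: rank(B) = rank(A) + rank(C).
rank(B) = 5 + 2 = 7

7


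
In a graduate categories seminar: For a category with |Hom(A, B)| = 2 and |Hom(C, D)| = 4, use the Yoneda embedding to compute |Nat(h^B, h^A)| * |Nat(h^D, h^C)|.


By the Yoneda lemma, Nat(h^B, h^A) is isomorphic to Hom(A, B),
so |Nat(h^B, h^A)| = |Hom(A, B)| and |Nat(h^D, h^C)| = |Hom(C, D)|.
|Hom(A, B)| = 2, |Hom(C, D)| = 4.
|Nat(h^B, h^A) x Nat(h^D, h^C)| = 2 * 4 = 8

8


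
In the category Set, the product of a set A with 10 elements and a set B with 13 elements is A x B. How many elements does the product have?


In Set, the product A x B is the Cartesian product.
By the universal property, |A x B| = |A| * |B|.
|A x B| = 10 * 13 = 130

130


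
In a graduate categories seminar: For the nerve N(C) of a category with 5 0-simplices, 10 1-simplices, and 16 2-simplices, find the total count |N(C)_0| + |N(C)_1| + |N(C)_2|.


The 2-skeleton of the nerve N(C) consists of simplices in dimensions 0, 1, 2:
  |N(C)_0| = 5 (objects)
  |N(C)_1| = 10 (morphisms)
  |N(C)_2| = 16 (composable pairs)
Total = 5 + 10 + 16 = 31

31


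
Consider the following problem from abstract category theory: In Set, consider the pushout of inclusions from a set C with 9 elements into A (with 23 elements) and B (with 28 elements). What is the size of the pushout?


The pushout A +_C B identifies the images of C in A and B.
|A +_C B| = |A| + |B| - |C| (for injections).
= 23 + 28 - 9 = 42

42


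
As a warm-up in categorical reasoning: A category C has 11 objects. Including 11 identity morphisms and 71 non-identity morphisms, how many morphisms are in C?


Each object has an identity morphism, giving 11 identities.
Adding the 71 non-identity morphisms:
Total = 11 + 71 = 82

82


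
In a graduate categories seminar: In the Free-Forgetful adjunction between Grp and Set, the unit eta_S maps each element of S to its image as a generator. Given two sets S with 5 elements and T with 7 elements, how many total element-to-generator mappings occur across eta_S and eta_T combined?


The unit eta_X: X -> U(F(X)) of the Free-Forgetful adjunction
maps each element of X to a generator of F(X). For X = S + T (disjoint
union in Set), |S + T| = |S| + |T|.
Total mappings = 5 + 7 = 12.

12


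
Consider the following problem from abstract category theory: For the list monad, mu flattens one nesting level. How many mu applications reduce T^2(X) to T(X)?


Each application of mu: T^2 -> T removes one layer of nesting.
Starting at depth 2 (i.e., T^2(X)), we need to reach T(X).
Number of mu applications = 2 - 1 = 1

1


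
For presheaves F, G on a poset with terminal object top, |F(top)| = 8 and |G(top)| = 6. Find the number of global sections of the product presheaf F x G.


Global sections of a presheaf on a poset with terminal top satisfy
Gamma(H) ~ H(top). Presheaves admit pointwise products, so
(F x G)(top) = F(top) x G(top) (Cartesian product).
|Gamma(F x G)| = |F(top)| * |G(top)| = 8 * 6 = 48.

48


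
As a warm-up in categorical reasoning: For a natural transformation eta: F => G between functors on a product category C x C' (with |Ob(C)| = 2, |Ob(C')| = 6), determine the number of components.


A natural transformation eta: F => G assigns one component morphism per
object of the domain category.
The domain is the product category C x C', so
|Ob(C x C')| = |Ob(C)| * |Ob(C')| = 2 * 6 = 12.
Therefore eta has 12 component morphisms.

12


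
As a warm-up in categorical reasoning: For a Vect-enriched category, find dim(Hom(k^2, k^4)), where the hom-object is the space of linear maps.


In Vect-enriched categories, Hom(k^n, k^m) is the space of m x n matrices.
dim(Hom(k^2, k^4)) = 4 * 2 = 8

8


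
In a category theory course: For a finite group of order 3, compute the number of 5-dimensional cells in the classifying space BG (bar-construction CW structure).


In the bar-construction CW model of BG, the n-cells are indexed by
n-tuples [g_1|...|g_n] of non-identity elements of G (degenerate
simplices with some g_i = e do not contribute cells), so there are
(|G| - 1)^n n-cells.
For dim = 5 with |G| = 3:
cells = (3 - 1)^5 = 2^5 = 32

32


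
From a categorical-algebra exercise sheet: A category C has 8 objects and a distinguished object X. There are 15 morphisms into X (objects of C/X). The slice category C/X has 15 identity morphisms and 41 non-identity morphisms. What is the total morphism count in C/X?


In the slice category C/X, objects are morphisms to X.
Identity morphisms: 15 (one per object of C/X).
Non-identity morphisms: 41.
Total = 15 + 41 = 56

56


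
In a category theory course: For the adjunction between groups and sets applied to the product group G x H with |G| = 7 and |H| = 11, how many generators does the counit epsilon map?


The counit epsilon_K: F(U(K)) -> K of the Free-Forgetful adjunction
maps |K| generators of F(U(K)) into K. For K = G x H (the product group),
|G x H| = |G| * |H|.
Total generators mapped = 7 * 11 = 77.

77


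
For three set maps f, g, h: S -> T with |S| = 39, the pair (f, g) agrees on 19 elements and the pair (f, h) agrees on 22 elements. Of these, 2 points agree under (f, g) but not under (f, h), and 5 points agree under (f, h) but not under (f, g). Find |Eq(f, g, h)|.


Eq(f, g, h) is the triple-agreement set: points in S where all three
maps take the same value. Using inclusion-exclusion on the pairwise data:
Pair (f, g) agrees on 19 points; pair (f, h) on 22 points.
Points agreeing under (f, g) but not (f, h) = 2; under (f, h) but not (f, g) = 5.
Triple-agreement = agreement-in-(f, g) minus points that agree under (f, g) but not (f, h):
|Eq(f, g, h)| = 19 - 2 = 17
(cross-check via (f, h): 22 - 5 = 17.)

17


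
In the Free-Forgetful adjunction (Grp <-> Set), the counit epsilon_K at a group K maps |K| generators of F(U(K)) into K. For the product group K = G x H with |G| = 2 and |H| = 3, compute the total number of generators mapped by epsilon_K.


The counit epsilon_K: F(U(K)) -> K of the Free-Forgetful adjunction
maps |K| generators of F(U(K)) into K. For K = G x H (the product group),
|G x H| = |G| * |H|.
Total generators mapped = 2 * 3 = 6.

6


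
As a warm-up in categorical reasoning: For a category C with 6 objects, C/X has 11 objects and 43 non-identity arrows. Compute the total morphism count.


In the slice category C/X, objects are morphisms to X.
Identity morphisms: 11 (one per object of C/X).
Non-identity morphisms: 43.
Total = 11 + 43 = 54

54


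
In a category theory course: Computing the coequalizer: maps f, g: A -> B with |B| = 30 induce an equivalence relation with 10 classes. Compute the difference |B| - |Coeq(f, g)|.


The coequalizer Coeq(f, g) = B / ~ has one element per equivalence class.
|B| = 30, |Coeq(f, g)| = 10.
|B| - |Coeq(f, g)| = 30 - 10 = 20.

20


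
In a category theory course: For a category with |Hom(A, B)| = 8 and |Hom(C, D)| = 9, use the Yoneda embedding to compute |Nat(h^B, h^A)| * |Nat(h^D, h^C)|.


By the Yoneda lemma, Nat(h^B, h^A) is isomorphic to Hom(A, B),
so |Nat(h^B, h^A)| = |Hom(A, B)| and |Nat(h^D, h^C)| = |Hom(C, D)|.
|Hom(A, B)| = 8, |Hom(C, D)| = 9.
|Nat(h^B, h^A) x Nat(h^D, h^C)| = 8 * 9 = 72

72


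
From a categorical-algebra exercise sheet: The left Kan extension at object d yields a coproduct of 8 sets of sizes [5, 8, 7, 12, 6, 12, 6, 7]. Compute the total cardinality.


Pointwise, the left Kan extension (Lan_F H)(d) is the colimit, indexed
by the comma category (F downarrow d), of H composed with the
projection (F downarrow d) -> C. Here that colimit is given
as a coproduct (disjoint union) of sets, so its cardinality is the
sum of the sizes of the summands.
Coproduct of sets with sizes: 5 + 8 + 7 + 12 + 6 + 12 + 6 + 7
= 63

63


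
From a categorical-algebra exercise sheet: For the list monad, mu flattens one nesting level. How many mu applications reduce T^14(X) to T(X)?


Each application of mu: T^2 -> T removes one layer of nesting.
Starting at depth 14 (i.e., T^14(X)), we need to reach T(X).
Number of mu applications = 14 - 1 = 13

13


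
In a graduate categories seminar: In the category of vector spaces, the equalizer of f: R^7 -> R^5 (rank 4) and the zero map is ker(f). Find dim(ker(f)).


The equalizer of f and the zero map is ker(f).
By the rank-nullity theorem: dim(ker(f)) = dim(domain) - rank(f).
dim(ker(f)) = 7 - 4 = 3

3


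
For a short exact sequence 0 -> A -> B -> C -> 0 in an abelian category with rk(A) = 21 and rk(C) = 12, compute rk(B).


For a short exact sequence 0 -> A -> B -> C -> 0,
rank is additive: rank(B) = rank(A) + rank(C).
rank(B) = 21 + 12 = 33

33


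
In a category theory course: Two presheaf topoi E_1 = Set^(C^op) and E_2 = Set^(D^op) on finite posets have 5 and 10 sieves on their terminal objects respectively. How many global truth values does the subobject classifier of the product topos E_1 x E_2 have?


In a product of presheaf topoi E_1 x E_2, the subobject classifier
is Omega = Omega_1 x Omega_2 (componentwise), so
|Omega(top)| = |Omega_1(top_1)| * |Omega_2(top_2)|.
= 5 * 10 = 50.

50


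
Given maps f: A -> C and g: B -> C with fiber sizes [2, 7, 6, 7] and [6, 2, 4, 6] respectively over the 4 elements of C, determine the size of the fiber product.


The pullback A x_C B consists of pairs (a, b) with f(a) = g(b).
For each element c in C, the fiber product has |f^-1(c)| * |g^-1(c)| elements.
Summing over C: 2 * 6 + 7 * 2 + 6 * 4 + 7 * 6
= 12 + 14 + 24 + 42 = 92

92


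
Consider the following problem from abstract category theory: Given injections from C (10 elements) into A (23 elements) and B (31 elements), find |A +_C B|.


The pushout A +_C B identifies the images of C in A and B.
|A +_C B| = |A| + |B| - |C| (for injections).
= 23 + 31 - 10 = 44

44


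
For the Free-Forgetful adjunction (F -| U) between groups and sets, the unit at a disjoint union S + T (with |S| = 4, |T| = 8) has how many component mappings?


The unit eta_X: X -> U(F(X)) of the Free-Forgetful adjunction
maps each element of X to a generator of F(X). For X = S + T (disjoint
union in Set), |S + T| = |S| + |T|.
Total mappings = 4 + 8 = 12.

12


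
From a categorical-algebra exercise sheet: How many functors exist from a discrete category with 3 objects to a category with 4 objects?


A functor from a discrete category C to D is determined by
where each object maps. Each of the 3 objects of C can map
to any of the 4 objects of D independently.
Number of functors = 4^3 = 64

64


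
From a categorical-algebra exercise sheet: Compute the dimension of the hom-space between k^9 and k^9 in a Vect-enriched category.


In Vect-enriched categories, Hom(k^n, k^m) is the space of m x n matrices.
dim(Hom(k^9, k^9)) = 9 * 9 = 81

81


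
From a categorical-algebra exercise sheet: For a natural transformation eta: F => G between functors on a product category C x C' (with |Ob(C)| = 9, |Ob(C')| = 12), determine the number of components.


A natural transformation eta: F => G assigns one component morphism per
object of the domain category.
The domain is the product category C x C', so
|Ob(C x C')| = |Ob(C)| * |Ob(C')| = 9 * 12 = 108.
Therefore eta has 108 component morphisms.

108


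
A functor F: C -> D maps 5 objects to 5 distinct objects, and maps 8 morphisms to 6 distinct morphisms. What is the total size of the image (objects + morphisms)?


The image of F consists of distinct objects and distinct morphisms.
|Im(F)| on objects = 5
|Im(F)| on morphisms = 6
Total image cardinality = 5 + 6 = 11

11


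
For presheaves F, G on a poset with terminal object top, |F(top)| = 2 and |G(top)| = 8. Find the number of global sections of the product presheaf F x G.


Global sections of a presheaf on a poset with terminal top satisfy
Gamma(H) ~ H(top). Presheaves admit pointwise products, so
(F x G)(top) = F(top) x G(top) (Cartesian product).
|Gamma(F x G)| = |F(top)| * |G(top)| = 2 * 8 = 16.

16


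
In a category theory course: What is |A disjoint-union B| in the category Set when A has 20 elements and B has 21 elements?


In Set, the coproduct A + B is the disjoint union.
|A + B| = |A| + |B| = 20 + 21 = 41

41


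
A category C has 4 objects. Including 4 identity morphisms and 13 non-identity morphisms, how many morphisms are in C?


Each object has an identity morphism, giving 4 identities.
Adding the 13 non-identity morphisms:
Total = 4 + 13 = 17

17


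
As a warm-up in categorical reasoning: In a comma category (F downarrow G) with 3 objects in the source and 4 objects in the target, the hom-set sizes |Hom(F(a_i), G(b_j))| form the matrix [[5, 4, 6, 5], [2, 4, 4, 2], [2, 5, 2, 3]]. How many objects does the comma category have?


Objects of (F downarrow G) are triples (a, b, h: F(a)->G(b)).
The count equals the sum of all entries in the hom-matrix.
sum(row 0) = 20
sum(row 1) = 12
sum(row 2) = 12
Grand total = 44

44


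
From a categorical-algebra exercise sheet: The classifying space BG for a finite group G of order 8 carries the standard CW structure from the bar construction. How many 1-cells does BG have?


In the bar-construction CW model of BG, the n-cells are indexed by
n-tuples [g_1|...|g_n] of non-identity elements of G (degenerate
simplices with some g_i = e do not contribute cells), so there are
(|G| - 1)^n n-cells.
For dim = 1 with |G| = 8:
cells = (8 - 1)^1 = 7^1 = 7

7


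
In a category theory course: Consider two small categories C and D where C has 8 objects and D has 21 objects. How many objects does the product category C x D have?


The product category C x D has objects that are pairs (c, d).
Number of pairs = |Ob(C)| * |Ob(D)| = 8 * 21 = 168

168


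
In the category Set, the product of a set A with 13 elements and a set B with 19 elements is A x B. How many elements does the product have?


In Set, the product A x B is the Cartesian product.
By the universal property, |A x B| = |A| * |B|.
|A x B| = 13 * 19 = 247

247


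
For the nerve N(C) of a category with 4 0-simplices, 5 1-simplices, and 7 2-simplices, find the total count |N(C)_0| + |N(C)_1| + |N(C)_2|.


The 2-skeleton of the nerve N(C) consists of simplices in dimensions 0, 1, 2:
  |N(C)_0| = 4 (objects)
  |N(C)_1| = 5 (morphisms)
  |N(C)_2| = 7 (composable pairs)
Total = 4 + 5 + 7 = 16

16


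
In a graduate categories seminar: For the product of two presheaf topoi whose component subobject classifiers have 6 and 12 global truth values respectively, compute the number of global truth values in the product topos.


In a product of presheaf topoi E_1 x E_2, the subobject classifier
is Omega = Omega_1 x Omega_2 (componentwise), so
|Omega(top)| = |Omega_1(top_1)| * |Omega_2(top_2)|.
= 6 * 12 = 72.

72


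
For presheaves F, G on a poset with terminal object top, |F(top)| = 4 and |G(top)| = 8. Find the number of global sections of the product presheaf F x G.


Global sections of a presheaf on a poset with terminal top satisfy
Gamma(H) ~ H(top). Presheaves admit pointwise products, so
(F x G)(top) = F(top) x G(top) (Cartesian product).
|Gamma(F x G)| = |F(top)| * |G(top)| = 4 * 8 = 32.

32


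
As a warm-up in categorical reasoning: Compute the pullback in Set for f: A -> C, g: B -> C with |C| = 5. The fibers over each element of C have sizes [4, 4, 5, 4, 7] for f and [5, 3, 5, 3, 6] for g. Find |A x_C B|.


The pullback A x_C B consists of pairs (a, b) with f(a) = g(b).
For each element c in C, the fiber product has |f^-1(c)| * |g^-1(c)| elements.
Summing over C: 4 * 5 + 4 * 3 + 5 * 5 + 4 * 3 + 7 * 6
= 20 + 12 + 25 + 12 + 42 = 111

111


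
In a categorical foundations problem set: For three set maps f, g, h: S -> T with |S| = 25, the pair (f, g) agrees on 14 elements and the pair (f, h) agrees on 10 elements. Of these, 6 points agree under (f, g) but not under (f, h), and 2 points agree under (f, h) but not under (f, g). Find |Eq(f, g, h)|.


Eq(f, g, h) is the triple-agreement set: points in S where all three
maps take the same value. Using inclusion-exclusion on the pairwise data:
Pair (f, g) agrees on 14 points; pair (f, h) on 10 points.
Points agreeing under (f, g) but not (f, h) = 6; under (f, h) but not (f, g) = 2.
Triple-agreement = agreement-in-(f, g) minus points that agree under (f, g) but not (f, h):
|Eq(f, g, h)| = 14 - 6 = 8
(cross-check via (f, h): 10 - 2 = 8.)

8


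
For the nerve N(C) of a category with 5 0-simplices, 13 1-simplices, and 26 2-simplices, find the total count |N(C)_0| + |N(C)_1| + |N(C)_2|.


The 2-skeleton of the nerve N(C) consists of simplices in dimensions 0, 1, 2:
  |N(C)_0| = 5 (objects)
  |N(C)_1| = 13 (morphisms)
  |N(C)_2| = 26 (composable pairs)
Total = 5 + 13 + 26 = 44

44


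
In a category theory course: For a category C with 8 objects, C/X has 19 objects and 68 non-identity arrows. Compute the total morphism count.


In the slice category C/X, objects are morphisms to X.
Identity morphisms: 19 (one per object of C/X).
Non-identity morphisms: 68.
Total = 19 + 68 = 87

87


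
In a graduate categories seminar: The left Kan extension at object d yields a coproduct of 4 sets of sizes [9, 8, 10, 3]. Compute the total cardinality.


Pointwise, the left Kan extension (Lan_F H)(d) is the colimit, indexed
by the comma category (F downarrow d), of H composed with the
projection (F downarrow d) -> C. Here that colimit is given
as a coproduct (disjoint union) of sets, so its cardinality is the
sum of the sizes of the summands.
Coproduct of sets with sizes: 9 + 8 + 10 + 3
= 30

30


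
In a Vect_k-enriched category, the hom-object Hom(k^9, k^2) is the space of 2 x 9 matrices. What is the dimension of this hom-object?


In Vect-enriched categories, Hom(k^n, k^m) is the space of m x n matrices.
dim(Hom(k^9, k^2)) = 2 * 9 = 18

18


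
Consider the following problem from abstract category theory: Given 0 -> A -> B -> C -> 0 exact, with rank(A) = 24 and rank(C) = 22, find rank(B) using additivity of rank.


For a short exact sequence 0 -> A -> B -> C -> 0,
rank is additive: rank(B) = rank(A) + rank(C).
rank(B) = 24 + 22 = 46

46


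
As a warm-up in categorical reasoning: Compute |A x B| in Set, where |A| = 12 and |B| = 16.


In Set, the product A x B is the Cartesian product.
By the universal property, |A x B| = |A| * |B|.
|A x B| = 12 * 16 = 192

192


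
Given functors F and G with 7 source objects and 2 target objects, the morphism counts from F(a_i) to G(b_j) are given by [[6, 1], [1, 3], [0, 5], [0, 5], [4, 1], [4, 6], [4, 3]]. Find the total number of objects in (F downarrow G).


Objects of (F downarrow G) are triples (a, b, h: F(a)->G(b)).
The count equals the sum of all entries in the hom-matrix.
sum(row 0) = 7
sum(row 1) = 4
sum(row 2) = 5
sum(row 3) = 5
sum(row 4) = 5
sum(row 5) = 10
sum(row 6) = 7
Grand total = 43

43


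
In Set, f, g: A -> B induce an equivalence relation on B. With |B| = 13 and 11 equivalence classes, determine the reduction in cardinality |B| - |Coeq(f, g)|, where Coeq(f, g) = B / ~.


The coequalizer Coeq(f, g) = B / ~ has one element per equivalence class.
|B| = 13, |Coeq(f, g)| = 11.
|B| - |Coeq(f, g)| = 13 - 11 = 2.

2


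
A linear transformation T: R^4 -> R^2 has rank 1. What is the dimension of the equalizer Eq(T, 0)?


The equalizer of f and the zero map is ker(f).
By the rank-nullity theorem: dim(ker(f)) = dim(domain) - rank(f).
dim(ker(f)) = 4 - 1 = 3

3


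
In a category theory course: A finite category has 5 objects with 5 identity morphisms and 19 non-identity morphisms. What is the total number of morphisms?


Each object has an identity morphism, giving 5 identities.
Adding the 19 non-identity morphisms:
Total = 5 + 19 = 24

24


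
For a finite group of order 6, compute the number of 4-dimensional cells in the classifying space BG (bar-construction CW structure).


In the bar-construction CW model of BG, the n-cells are indexed by
n-tuples [g_1|...|g_n] of non-identity elements of G (degenerate
simplices with some g_i = e do not contribute cells), so there are
(|G| - 1)^n n-cells.
For dim = 4 with |G| = 6:
cells = (6 - 1)^4 = 5^4 = 625

625


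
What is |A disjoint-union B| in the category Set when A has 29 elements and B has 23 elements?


In Set, the coproduct A + B is the disjoint union.
|A + B| = |A| + |B| = 29 + 23 = 52

52


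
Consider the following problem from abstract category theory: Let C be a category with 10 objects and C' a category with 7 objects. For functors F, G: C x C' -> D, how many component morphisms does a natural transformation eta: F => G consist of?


A natural transformation eta: F => G assigns one component morphism per
object of the domain category.
The domain is the product category C x C', so
|Ob(C x C')| = |Ob(C)| * |Ob(C')| = 10 * 7 = 70.
Therefore eta has 70 component morphisms.

70


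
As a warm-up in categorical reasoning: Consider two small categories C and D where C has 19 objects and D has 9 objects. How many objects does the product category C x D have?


The product category C x D has objects that are pairs (c, d).
Number of pairs = |Ob(C)| * |Ob(D)| = 19 * 9 = 171

171


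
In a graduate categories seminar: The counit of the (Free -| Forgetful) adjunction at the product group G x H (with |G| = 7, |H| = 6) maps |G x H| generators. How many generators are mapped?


The counit epsilon_K: F(U(K)) -> K of the Free-Forgetful adjunction
maps |K| generators of F(U(K)) into K. For K = G x H (the product group),
|G x H| = |G| * |H|.
Total generators mapped = 7 * 6 = 42.

42


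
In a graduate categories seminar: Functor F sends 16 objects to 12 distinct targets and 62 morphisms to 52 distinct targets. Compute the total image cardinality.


The image of F consists of distinct objects and distinct morphisms.
|Im(F)| on objects = 12
|Im(F)| on morphisms = 52
Total image cardinality = 12 + 52 = 64

64


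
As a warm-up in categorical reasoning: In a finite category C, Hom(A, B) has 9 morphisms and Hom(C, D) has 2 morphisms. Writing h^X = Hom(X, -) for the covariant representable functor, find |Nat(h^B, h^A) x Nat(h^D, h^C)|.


By the Yoneda lemma, Nat(h^B, h^A) is isomorphic to Hom(A, B),
so |Nat(h^B, h^A)| = |Hom(A, B)| and |Nat(h^D, h^C)| = |Hom(C, D)|.
|Hom(A, B)| = 9, |Hom(C, D)| = 2.
|Nat(h^B, h^A) x Nat(h^D, h^C)| = 9 * 2 = 18

18


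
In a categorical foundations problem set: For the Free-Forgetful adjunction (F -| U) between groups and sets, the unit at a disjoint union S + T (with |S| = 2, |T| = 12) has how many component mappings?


The unit eta_X: X -> U(F(X)) of the Free-Forgetful adjunction
maps each element of X to a generator of F(X). For X = S + T (disjoint
union in Set), |S + T| = |S| + |T|.
Total mappings = 2 + 12 = 14.

14


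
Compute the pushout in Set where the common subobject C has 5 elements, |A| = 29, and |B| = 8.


The pushout A +_C B identifies the images of C in A and B.
|A +_C B| = |A| + |B| - |C| (for injections).
= 29 + 8 - 5 = 32

32


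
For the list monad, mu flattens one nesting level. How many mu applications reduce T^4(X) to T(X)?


Each application of mu: T^2 -> T removes one layer of nesting.
Starting at depth 4 (i.e., T^4(X)), we need to reach T(X).
Number of mu applications = 4 - 1 = 3

3


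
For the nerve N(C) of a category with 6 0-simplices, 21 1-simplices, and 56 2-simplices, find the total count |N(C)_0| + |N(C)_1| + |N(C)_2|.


The 2-skeleton of the nerve N(C) consists of simplices in dimensions 0, 1, 2:
  |N(C)_0| = 6 (objects)
  |N(C)_1| = 21 (morphisms)
  |N(C)_2| = 56 (composable pairs)
Total = 6 + 21 + 56 = 83

83


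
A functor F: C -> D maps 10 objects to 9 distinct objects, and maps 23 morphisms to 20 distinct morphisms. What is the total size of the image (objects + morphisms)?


The image of F consists of distinct objects and distinct morphisms.
|Im(F)| on objects = 9
|Im(F)| on morphisms = 20
Total image cardinality = 9 + 20 = 29

29


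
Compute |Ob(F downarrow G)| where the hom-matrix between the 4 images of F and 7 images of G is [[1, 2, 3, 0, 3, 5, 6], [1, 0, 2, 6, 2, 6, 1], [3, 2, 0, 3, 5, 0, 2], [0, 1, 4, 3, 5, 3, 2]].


Objects of (F downarrow G) are triples (a, b, h: F(a)->G(b)).
The count equals the sum of all entries in the hom-matrix.
sum(row 0) = 20
sum(row 1) = 18
sum(row 2) = 15
sum(row 3) = 18
Grand total = 71

71


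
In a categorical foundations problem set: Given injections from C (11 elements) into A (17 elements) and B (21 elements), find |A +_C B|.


The pushout A +_C B identifies the images of C in A and B.
|A +_C B| = |A| + |B| - |C| (for injections).
= 17 + 21 - 11 = 27

27


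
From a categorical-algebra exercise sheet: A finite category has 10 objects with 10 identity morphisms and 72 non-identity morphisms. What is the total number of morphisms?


Each object has an identity morphism, giving 10 identities.
Adding the 72 non-identity morphisms:
Total = 10 + 72 = 82

82


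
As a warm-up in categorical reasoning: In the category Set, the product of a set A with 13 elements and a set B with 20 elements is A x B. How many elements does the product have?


In Set, the product A x B is the Cartesian product.
By the universal property, |A x B| = |A| * |B|.
|A x B| = 13 * 20 = 260

260


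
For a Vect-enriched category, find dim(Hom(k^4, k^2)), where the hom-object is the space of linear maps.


In Vect-enriched categories, Hom(k^n, k^m) is the space of m x n matrices.
dim(Hom(k^4, k^2)) = 2 * 4 = 8

8


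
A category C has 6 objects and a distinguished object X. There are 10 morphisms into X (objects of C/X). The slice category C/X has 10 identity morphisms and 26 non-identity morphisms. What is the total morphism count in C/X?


In the slice category C/X, objects are morphisms to X.
Identity morphisms: 10 (one per object of C/X).
Non-identity morphisms: 26.
Total = 10 + 26 = 36

36


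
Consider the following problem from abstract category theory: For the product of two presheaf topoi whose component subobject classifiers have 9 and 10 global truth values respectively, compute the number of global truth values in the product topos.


In a product of presheaf topoi E_1 x E_2, the subobject classifier
is Omega = Omega_1 x Omega_2 (componentwise), so
|Omega(top)| = |Omega_1(top_1)| * |Omega_2(top_2)|.
= 9 * 10 = 90.

90


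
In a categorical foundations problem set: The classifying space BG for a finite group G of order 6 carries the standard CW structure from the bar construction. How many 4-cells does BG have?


In the bar-construction CW model of BG, the n-cells are indexed by
n-tuples [g_1|...|g_n] of non-identity elements of G (degenerate
simplices with some g_i = e do not contribute cells), so there are
(|G| - 1)^n n-cells.
For dim = 4 with |G| = 6:
cells = (6 - 1)^4 = 5^4 = 625

625


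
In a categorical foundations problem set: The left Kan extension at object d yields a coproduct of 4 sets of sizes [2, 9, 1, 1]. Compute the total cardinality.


Pointwise, the left Kan extension (Lan_F H)(d) is the colimit, indexed
by the comma category (F downarrow d), of H composed with the
projection (F downarrow d) -> C. Here that colimit is given
as a coproduct (disjoint union) of sets, so its cardinality is the
sum of the sizes of the summands.
Coproduct of sets with sizes: 2 + 9 + 1 + 1
= 13

13
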